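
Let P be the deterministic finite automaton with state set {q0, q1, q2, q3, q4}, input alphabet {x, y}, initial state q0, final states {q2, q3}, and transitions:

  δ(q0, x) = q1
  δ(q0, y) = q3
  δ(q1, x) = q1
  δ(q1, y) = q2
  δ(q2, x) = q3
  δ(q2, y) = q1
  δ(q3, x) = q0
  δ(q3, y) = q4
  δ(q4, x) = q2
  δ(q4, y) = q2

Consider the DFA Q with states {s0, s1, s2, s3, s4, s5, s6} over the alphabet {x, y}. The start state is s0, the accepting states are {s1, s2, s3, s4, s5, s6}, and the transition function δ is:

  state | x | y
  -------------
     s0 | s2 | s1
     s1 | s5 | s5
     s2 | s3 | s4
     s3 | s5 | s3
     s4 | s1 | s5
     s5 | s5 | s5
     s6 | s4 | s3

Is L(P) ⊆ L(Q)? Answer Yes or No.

Yes

Exploring the product automaton P × Q from the start pair (q0, s0), following both machines on each input symbol, reaches 11 state pairs: (q0, s0), (q1, s2), (q3, s1), (q1, s3), (q2, s4), (q0, s5), (q4, s5), (q1, s5), (q2, s3), (q3, s5), (q2, s5).
P accepts in {q2, q3} and Q accepts in {s1, s2, s3, s4, s5, s6}. The reachable pairs whose P-component is accepting are (q3, s1), (q2, s4), (q2, s3), (q3, s5), (q2, s5); in each of them the Q-component is accepting too, so the product for L(P) \ L(Q) (P-component accepting, Q-component rejecting) has no reachable accepting pair and the difference is empty.
Hence every string in L(P) is also in L(Q).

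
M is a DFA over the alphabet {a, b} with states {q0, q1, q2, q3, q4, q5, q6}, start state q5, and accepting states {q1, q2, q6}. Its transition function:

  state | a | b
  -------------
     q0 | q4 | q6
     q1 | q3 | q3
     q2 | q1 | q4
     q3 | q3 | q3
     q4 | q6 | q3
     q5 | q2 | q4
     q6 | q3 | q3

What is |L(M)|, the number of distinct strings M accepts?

The useful subgraph on states {q1, q2, q4, q5, q6} is acyclic, so L(M) is finite; the longest accepting path visits 4 useful states, giving maximum string length 3.
Counting accepting paths from q5 by length: 1 of length 1, 2 of length 2, 1 of length 3. Total 4.

4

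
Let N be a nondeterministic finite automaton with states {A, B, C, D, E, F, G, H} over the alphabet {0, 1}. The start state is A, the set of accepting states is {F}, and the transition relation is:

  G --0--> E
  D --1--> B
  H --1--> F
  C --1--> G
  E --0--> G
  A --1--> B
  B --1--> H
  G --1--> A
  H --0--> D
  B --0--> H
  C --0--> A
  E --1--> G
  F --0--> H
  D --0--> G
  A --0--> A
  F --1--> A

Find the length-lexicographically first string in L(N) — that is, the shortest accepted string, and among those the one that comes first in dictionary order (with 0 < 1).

101

A breadth-first search from A reaches an accepting state first via the path A → B → H → F on input 101.
No string of length < 3 is accepted (BFS exhausts all shorter strings without reaching an accepting state), and 101 is the lexicographically least accepting string of length 3.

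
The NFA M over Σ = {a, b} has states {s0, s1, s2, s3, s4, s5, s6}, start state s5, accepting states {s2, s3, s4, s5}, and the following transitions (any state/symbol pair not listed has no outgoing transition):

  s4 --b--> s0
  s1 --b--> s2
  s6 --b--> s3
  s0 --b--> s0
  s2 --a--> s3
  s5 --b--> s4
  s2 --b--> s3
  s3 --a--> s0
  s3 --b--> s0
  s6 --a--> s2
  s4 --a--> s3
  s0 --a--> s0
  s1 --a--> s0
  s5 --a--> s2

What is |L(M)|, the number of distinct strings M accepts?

The useful subgraph on states {s2, s3, s4, s5} is acyclic, so L(M) is finite; the longest accepting path visits 3 useful states, giving maximum string length 2.
Counting accepting paths from s5 by length: 1 of length 0, 2 of length 1, 3 of length 2. Total 6.

6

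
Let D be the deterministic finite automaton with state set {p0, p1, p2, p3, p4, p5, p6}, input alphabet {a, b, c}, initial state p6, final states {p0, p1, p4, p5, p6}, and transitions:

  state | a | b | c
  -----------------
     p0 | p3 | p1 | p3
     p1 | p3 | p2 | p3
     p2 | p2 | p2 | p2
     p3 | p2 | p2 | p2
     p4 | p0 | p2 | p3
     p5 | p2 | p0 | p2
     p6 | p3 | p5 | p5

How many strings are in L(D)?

The useful subgraph on states {p0, p1, p5, p6} is acyclic, so L(D) is finite; the longest accepting path visits 4 useful states, giving maximum string length 3.
Counting accepting paths from p6 by length: 1 of length 0, 2 of length 1, 2 of length 2, 2 of length 3. Total 7.

7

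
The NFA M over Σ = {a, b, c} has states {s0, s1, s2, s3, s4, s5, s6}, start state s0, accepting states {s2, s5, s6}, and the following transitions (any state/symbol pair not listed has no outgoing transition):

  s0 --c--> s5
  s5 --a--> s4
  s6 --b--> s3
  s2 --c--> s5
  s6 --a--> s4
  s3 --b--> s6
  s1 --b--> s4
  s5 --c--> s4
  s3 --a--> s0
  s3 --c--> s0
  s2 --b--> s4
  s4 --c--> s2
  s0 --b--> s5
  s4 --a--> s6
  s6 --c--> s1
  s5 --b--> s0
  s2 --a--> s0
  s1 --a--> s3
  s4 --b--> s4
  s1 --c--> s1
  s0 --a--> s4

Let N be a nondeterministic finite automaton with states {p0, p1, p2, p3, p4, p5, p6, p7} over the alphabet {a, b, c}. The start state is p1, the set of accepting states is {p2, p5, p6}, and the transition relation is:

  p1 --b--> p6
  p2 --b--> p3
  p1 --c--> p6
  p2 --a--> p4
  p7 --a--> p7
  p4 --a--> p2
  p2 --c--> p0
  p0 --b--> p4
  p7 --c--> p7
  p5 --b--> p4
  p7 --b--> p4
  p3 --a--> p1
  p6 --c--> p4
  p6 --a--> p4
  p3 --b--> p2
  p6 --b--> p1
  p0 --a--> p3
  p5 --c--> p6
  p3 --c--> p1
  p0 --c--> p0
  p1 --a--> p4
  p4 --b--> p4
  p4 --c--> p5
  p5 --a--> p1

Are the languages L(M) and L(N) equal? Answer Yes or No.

Exploring the product automaton M × N from the start pair (s0, p1), following both machines on each input symbol, reaches 7 state pairs: (s0, p1), (s4, p4), (s5, p6), (s6, p2), (s2, p5), (s3, p3), (s1, p0).
M accepts in {s2, s5, s6} and N accepts in {p2, p5, p6}. In every reachable pair the two components are either both accepting — (s5, p6), (s6, p2), (s2, p5) — or both non-accepting, so no string is accepted by exactly one of the machines: L(M) \ L(N) and L(N) \ L(M) are both empty.
Hence every string is accepted by M iff it is accepted by N, and the two languages coincide.

Yes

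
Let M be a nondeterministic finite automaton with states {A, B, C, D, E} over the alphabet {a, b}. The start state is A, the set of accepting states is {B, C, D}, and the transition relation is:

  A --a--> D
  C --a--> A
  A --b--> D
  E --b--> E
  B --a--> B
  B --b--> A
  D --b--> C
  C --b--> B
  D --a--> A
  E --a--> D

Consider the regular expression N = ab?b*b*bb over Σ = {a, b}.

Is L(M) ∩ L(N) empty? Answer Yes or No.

No

The string abb is accepted by both M and N.
Hence L(M) ∩ L(N) ≠ ∅.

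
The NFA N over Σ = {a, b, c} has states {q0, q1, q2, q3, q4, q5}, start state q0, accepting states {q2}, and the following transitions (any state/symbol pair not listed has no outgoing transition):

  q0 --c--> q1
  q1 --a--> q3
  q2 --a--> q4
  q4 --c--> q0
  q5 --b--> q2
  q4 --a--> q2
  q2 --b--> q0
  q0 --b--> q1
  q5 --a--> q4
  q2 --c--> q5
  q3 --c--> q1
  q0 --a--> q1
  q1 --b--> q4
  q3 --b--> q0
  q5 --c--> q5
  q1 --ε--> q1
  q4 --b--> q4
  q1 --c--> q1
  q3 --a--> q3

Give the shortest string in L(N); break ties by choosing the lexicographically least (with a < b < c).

A breadth-first search from q0 reaches an accepting state first via the path q0 → q1 → q4 → q2 on input aba.
No string of length < 3 is accepted (BFS exhausts all shorter strings without reaching an accepting state), and aba is the lexicographically least accepting string of length 3.

aba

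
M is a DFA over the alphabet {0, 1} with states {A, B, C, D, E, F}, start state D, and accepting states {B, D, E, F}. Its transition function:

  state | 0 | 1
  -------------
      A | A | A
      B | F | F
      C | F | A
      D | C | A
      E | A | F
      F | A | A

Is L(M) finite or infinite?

finite

The useful states (reachable from D and able to reach an accepting state) are {C, D, F}.
Restricted to these states the transition graph has no cycle, so every accepting path has bounded length and L is finite.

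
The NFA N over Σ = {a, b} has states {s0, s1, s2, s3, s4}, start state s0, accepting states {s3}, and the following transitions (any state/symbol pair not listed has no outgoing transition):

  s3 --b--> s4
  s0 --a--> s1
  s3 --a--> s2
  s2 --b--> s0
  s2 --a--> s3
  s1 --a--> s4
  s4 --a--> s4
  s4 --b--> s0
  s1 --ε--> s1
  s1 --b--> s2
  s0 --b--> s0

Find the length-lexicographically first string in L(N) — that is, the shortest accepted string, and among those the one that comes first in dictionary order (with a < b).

aba

A breadth-first search from s0 reaches an accepting state first via the path s0 → s1 → s2 → s3 on input aba.
No string of length < 3 is accepted (BFS exhausts all shorter strings without reaching an accepting state), and aba is the lexicographically least accepting string of length 3.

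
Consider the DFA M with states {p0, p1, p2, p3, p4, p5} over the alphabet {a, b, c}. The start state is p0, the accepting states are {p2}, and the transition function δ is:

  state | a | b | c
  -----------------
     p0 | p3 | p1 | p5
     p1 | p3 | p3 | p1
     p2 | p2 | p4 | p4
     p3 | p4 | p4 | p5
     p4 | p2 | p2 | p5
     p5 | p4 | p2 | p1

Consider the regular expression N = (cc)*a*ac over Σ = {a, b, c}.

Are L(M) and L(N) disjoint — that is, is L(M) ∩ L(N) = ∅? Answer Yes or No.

Yes

Converting the expression N to a DFA (subset construction, then merging equivalent states) gives the minimal DFA with states {n0, n1, n2, n3, n4}, start state n0, accepting states {n4} and transitions n0: a→n1, b→n2, c→n3; n1: a→n1, b→n2, c→n4; n2: a→n2, b→n2, c→n2; n3: a→n2, b→n2, c→n0; n4: a→n2, b→n2, c→n2.
Exploring the product automaton M × N from the start pair (p0, n0), following both machines on each input symbol, reaches 14 state pairs: (p0, n0), (p3, n1), (p1, n2), (p5, n3), (p4, n1), (p4, n2), (p5, n4), (p3, n2), (p2, n2), (p1, n0), (p2, n1), (p5, n2), (p1, n3), (p4, n4).
M accepts in {p2} and N accepts in {n4}; no reachable pair has both components accepting, so no string drives both machines to acceptance simultaneously and L(M) ∩ L(N) = ∅.
So no string is accepted by both, and the intersection is empty.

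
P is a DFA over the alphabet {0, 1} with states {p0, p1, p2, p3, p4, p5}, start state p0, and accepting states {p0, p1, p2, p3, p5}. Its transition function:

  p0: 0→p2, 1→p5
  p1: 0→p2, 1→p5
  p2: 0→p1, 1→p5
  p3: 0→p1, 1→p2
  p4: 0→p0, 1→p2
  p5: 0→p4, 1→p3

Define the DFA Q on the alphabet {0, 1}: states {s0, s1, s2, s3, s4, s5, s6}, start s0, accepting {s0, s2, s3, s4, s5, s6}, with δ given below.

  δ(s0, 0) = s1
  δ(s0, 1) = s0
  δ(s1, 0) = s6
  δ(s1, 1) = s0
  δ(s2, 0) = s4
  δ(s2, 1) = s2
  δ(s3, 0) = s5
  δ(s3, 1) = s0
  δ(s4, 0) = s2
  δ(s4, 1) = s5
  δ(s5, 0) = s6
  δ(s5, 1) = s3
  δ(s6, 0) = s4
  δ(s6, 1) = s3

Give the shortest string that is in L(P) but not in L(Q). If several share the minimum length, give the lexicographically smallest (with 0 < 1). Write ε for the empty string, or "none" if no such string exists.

0

The string 0 is accepted by P but not by Q.
No shorter string lies in the difference, and 0 is the lexicographically first length-1 string in L(P) \ L(Q).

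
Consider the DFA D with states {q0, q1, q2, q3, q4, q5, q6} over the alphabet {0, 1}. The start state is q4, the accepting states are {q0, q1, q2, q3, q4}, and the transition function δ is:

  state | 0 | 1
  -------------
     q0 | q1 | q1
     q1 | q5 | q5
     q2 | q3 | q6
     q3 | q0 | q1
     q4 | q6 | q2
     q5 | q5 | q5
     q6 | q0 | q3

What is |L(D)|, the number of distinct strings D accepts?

23

The useful subgraph on states {q0, q1, q2, q3, q4, q6} is acyclic, so L(D) is finite; the longest accepting path visits 6 useful states, giving maximum string length 5.
Counting accepting paths from q4 by length: 1 of length 0, 1 of length 1, 3 of length 2, 8 of length 3, 8 of length 4, 2 of length 5. Total 23.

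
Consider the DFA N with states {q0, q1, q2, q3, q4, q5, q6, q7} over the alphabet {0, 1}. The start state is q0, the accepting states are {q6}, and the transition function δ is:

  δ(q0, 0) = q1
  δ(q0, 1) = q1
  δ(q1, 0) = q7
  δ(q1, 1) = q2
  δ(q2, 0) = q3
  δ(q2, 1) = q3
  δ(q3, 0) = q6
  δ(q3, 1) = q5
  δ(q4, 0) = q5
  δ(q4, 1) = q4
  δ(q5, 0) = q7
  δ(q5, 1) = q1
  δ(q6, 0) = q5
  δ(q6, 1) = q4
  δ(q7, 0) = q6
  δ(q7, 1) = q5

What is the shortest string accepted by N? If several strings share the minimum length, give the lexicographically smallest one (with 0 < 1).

A breadth-first search from q0 reaches an accepting state first via the path q0 → q1 → q7 → q6 on input 000.
No string of length < 3 is accepted (BFS exhausts all shorter strings without reaching an accepting state), and 000 is the lexicographically least accepting string of length 3.

000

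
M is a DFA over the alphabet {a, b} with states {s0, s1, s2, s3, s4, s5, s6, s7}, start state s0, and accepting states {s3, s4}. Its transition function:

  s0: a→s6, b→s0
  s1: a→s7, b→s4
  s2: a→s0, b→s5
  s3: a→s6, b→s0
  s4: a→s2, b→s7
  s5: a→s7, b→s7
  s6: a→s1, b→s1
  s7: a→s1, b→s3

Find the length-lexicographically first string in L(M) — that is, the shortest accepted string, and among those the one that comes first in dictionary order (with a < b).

aab

A breadth-first search from s0 reaches an accepting state first via the path s0 → s6 → s1 → s4 on input aab.
No string of length < 3 is accepted (BFS exhausts all shorter strings without reaching an accepting state), and aab is the lexicographically least accepting string of length 3.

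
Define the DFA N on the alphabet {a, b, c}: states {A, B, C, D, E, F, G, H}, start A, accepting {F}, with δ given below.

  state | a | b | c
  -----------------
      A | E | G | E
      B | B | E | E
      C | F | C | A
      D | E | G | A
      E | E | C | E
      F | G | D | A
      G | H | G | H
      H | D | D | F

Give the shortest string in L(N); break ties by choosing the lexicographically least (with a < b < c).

aba

A breadth-first search from A reaches an accepting state first via the path A → E → C → F on input aba.
No string of length < 3 is accepted (BFS exhausts all shorter strings without reaching an accepting state), and aba is the lexicographically least accepting string of length 3.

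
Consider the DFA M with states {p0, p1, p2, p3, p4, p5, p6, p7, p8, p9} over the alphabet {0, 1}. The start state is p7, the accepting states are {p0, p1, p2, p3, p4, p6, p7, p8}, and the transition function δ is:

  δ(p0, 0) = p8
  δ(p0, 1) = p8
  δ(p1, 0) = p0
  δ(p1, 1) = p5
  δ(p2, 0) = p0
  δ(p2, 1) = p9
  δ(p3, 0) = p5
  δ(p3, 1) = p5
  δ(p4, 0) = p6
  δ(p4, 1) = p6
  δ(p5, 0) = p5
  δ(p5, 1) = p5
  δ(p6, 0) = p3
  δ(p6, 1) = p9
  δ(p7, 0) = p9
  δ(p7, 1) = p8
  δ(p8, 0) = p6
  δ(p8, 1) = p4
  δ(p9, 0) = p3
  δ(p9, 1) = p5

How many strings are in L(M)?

The useful subgraph on states {p3, p4, p6, p7, p8, p9} is acyclic, so L(M) is finite; the longest accepting path visits 6 useful states, giving maximum string length 5.
Counting accepting paths from p7 by length: 1 of length 0, 1 of length 1, 3 of length 2, 3 of length 3, 3 of length 4, 2 of length 5. Total 13.

13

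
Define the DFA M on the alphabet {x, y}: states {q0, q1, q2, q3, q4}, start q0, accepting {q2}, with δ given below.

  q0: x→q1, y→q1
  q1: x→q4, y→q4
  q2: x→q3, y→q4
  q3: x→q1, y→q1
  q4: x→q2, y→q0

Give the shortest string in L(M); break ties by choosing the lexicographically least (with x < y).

A breadth-first search from q0 reaches an accepting state first via the path q0 → q1 → q4 → q2 on input xxx.
No string of length < 3 is accepted (BFS exhausts all shorter strings without reaching an accepting state), and xxx is the lexicographically least accepting string of length 3.

xxx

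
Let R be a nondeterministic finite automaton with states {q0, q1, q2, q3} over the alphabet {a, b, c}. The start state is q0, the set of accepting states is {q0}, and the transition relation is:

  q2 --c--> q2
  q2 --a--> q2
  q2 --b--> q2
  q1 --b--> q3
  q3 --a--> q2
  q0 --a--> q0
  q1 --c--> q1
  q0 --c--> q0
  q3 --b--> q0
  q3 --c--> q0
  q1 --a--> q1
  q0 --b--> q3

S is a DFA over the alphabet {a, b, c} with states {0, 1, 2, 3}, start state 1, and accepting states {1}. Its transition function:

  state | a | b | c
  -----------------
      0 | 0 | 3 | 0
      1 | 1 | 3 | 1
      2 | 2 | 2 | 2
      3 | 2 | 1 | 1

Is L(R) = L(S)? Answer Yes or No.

Yes

Exploring the product automaton R × S from the start pair (q0, 1), following both machines on each input symbol, reaches 3 state pairs: (q0, 1), (q3, 3), (q2, 2).
R accepts in {q0} and S accepts in {1}. In every reachable pair the two components are either both accepting — (q0, 1) — or both non-accepting, so no string is accepted by exactly one of the machines: L(R) \ L(S) and L(S) \ L(R) are both empty.
Hence every string is accepted by R iff it is accepted by S, and the two languages coincide.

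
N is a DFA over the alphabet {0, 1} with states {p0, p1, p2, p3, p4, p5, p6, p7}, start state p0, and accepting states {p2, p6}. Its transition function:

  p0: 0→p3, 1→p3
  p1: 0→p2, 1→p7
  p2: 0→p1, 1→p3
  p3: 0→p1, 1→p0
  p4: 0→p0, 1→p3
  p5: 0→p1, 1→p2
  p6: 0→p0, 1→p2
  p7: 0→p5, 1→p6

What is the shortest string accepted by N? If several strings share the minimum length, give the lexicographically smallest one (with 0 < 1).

A breadth-first search from p0 reaches an accepting state first via the path p0 → p3 → p1 → p2 on input 000.
No string of length < 3 is accepted (BFS exhausts all shorter strings without reaching an accepting state), and 000 is the lexicographically least accepting string of length 3.

000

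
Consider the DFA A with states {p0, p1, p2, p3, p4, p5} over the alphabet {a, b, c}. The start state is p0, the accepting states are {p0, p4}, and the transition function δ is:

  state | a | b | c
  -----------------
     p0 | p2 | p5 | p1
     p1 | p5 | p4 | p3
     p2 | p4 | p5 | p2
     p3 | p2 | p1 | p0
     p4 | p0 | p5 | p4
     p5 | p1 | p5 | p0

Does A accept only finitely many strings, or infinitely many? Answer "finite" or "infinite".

State p0 is reachable from the start and can reach an accepting state, and it lies on the cycle p0 → p1 → p3 → p0.
Traversing that cycle any number of times yields accepted strings of unbounded length, so the language is infinite.

infinite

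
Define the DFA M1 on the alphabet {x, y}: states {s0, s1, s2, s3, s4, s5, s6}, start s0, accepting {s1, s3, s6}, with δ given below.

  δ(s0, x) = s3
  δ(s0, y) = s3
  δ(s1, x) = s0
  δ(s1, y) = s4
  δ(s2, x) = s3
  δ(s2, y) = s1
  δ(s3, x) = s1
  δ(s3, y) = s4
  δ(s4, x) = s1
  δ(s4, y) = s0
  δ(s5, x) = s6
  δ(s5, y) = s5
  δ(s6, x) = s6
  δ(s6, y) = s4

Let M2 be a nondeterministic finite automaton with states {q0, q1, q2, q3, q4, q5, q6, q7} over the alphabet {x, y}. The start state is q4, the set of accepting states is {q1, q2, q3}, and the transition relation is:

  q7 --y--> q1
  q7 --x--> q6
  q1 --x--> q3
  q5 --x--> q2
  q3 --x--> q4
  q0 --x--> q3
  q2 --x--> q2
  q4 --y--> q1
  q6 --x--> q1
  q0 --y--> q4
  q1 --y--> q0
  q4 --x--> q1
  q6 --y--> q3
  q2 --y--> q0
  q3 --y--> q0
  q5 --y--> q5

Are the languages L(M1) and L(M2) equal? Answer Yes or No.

Exploring the product automaton M1 × M2 from the start pair (s0, q4), following both machines on each input symbol, reaches 4 state pairs: (s0, q4), (s3, q1), (s1, q3), (s4, q0).
M1 accepts in {s1, s3, s6} and M2 accepts in {q1, q2, q3}. In every reachable pair the two components are either both accepting — (s3, q1), (s1, q3) — or both non-accepting, so no string is accepted by exactly one of the machines: L(M1) \ L(M2) and L(M2) \ L(M1) are both empty.
Hence every string is accepted by M1 iff it is accepted by M2, and the two languages coincide.

Yes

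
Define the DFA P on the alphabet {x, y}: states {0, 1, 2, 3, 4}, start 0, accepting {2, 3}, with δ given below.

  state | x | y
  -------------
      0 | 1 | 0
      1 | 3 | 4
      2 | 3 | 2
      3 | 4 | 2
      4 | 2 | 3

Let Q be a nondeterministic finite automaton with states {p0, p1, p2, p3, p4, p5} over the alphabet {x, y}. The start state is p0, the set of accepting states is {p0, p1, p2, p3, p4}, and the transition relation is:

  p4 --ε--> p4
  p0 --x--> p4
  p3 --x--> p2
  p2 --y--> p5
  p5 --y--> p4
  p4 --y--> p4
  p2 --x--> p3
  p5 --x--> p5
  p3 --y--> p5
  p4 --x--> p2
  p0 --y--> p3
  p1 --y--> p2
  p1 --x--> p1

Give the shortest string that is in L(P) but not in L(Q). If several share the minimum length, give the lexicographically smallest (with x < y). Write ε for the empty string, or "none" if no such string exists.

xxy

The string xxy is accepted by P but not by Q.
No shorter string lies in the difference, and xxy is the lexicographically first length-3 string in L(P) \ L(Q).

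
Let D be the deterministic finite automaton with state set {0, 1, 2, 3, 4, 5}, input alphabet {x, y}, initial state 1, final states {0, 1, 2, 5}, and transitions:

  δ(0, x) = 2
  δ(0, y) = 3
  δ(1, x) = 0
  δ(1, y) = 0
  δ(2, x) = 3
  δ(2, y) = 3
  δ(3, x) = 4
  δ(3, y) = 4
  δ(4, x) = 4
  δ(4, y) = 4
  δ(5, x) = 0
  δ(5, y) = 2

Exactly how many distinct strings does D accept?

5

The useful subgraph on states {0, 1, 2} is acyclic, so L(D) is finite; the longest accepting path visits 3 useful states, giving maximum string length 2.
Counting accepting paths from 1 by length: 1 of length 0, 2 of length 1, 2 of length 2. Total 5.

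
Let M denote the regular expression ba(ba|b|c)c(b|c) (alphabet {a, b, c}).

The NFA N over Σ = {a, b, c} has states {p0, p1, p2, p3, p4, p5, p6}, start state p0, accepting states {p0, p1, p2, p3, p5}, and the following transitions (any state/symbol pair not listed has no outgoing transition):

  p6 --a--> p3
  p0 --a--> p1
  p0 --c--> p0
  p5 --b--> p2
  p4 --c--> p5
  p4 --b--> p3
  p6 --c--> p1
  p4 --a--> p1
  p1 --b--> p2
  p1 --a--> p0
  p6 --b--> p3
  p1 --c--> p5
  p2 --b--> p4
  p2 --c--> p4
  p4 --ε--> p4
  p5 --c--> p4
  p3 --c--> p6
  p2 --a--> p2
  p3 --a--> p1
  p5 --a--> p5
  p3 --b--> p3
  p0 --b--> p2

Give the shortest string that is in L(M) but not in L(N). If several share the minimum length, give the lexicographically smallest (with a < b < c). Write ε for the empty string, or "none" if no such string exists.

The string babcc is accepted by M but not by N.
No shorter string lies in the difference, and babcc is the lexicographically first length-5 string in L(M) \ L(N).

babcc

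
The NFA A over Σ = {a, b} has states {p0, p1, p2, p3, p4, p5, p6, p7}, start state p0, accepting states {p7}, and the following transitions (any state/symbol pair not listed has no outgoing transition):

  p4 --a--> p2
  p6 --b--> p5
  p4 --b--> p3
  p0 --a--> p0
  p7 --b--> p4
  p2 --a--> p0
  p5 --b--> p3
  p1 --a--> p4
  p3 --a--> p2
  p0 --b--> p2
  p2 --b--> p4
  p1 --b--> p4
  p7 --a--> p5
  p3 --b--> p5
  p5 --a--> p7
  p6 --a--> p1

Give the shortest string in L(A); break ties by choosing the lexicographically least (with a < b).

bbbba

A breadth-first search from p0 reaches an accepting state first via the path p0 → p2 → p4 → p3 → p5 → p7 on input bbbba.
No string of length < 5 is accepted (BFS exhausts all shorter strings without reaching an accepting state), and bbbba is the lexicographically least accepting string of length 5.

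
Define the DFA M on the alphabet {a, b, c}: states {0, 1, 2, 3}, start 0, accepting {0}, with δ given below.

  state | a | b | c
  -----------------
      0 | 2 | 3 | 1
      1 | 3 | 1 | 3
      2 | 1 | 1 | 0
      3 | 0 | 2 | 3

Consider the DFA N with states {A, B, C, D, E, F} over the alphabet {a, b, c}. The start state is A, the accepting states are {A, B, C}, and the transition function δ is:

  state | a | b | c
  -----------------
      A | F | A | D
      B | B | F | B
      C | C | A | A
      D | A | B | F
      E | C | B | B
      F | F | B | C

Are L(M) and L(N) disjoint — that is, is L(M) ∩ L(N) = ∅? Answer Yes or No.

No

The empty string ε is accepted by both M and N.
Hence L(M) ∩ L(N) ≠ ∅.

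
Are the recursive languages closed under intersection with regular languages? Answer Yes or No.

A regular language is decidable (simulate its DFA), so run that check and the decider for L and accept iff both accept; everything halts.
So the recursive languages are closed under intersection with a regular language.

Yes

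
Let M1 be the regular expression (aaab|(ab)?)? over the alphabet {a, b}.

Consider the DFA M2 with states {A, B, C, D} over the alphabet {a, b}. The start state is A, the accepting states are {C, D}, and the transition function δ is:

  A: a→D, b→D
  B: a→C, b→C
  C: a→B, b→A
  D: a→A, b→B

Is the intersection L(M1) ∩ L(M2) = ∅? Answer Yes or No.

Yes

Converting the expression M1 to a DFA (subset construction, then merging equivalent states) gives the minimal DFA with states {r0, r1, r2, r3, r4, r5}, start state r0, accepting states {r0, r4} and transitions r0: a→r1, b→r2; r1: a→r3, b→r4; r2: a→r2, b→r2; r3: a→r5, b→r2; r4: a→r2, b→r2; r5: a→r2, b→r4.
Exploring the product automaton M1 × M2 from the start pair (r0, A), following both machines on each input symbol, reaches 9 state pairs: (r0, A), (r1, D), (r2, D), (r3, A), (r4, B), (r2, A), (r2, B), (r5, D), (r2, C).
M1 accepts in {r0, r4} and M2 accepts in {C, D}; no reachable pair has both components accepting, so no string drives both machines to acceptance simultaneously and L(M1) ∩ L(M2) = ∅.
So no string is accepted by both, and the intersection is empty.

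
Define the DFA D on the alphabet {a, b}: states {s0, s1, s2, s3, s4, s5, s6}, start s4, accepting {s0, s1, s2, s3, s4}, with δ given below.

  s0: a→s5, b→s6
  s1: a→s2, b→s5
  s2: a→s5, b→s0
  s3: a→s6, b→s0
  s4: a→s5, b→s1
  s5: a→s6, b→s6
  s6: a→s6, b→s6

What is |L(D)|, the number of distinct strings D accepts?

4

The useful subgraph on states {s0, s1, s2, s4} is acyclic, so L(D) is finite; the longest accepting path visits 4 useful states, giving maximum string length 3.
Counting accepting paths from s4 by length: 1 of length 0, 1 of length 1, 1 of length 2, 1 of length 3. Total 4.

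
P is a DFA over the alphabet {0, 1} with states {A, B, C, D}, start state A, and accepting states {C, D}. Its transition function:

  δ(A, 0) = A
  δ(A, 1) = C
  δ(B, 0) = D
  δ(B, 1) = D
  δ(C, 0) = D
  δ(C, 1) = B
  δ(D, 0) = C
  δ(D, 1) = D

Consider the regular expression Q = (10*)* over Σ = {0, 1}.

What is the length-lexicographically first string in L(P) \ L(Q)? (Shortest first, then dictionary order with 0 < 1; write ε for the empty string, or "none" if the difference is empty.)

The string 01 is accepted by P but not by Q.
No shorter string lies in the difference, and 01 is the lexicographically first length-2 string in L(P) \ L(Q).

01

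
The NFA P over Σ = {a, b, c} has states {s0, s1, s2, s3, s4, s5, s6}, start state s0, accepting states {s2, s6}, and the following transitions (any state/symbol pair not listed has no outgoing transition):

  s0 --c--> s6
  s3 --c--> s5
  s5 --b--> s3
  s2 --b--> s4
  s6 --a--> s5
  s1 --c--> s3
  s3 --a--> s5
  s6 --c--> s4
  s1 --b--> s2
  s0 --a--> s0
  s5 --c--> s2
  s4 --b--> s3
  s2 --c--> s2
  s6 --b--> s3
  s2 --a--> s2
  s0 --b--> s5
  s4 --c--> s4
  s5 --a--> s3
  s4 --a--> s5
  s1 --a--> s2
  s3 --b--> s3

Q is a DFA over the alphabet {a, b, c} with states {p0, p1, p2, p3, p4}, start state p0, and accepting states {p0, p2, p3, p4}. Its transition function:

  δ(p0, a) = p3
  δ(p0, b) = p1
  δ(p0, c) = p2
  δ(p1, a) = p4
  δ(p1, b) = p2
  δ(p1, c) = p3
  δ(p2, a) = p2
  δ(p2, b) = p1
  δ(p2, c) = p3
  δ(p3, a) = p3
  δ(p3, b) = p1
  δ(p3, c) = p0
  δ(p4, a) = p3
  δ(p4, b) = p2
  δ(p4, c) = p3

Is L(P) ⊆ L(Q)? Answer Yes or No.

Yes

Exploring the product automaton P × Q from the start pair (s0, p0), following both machines on each input symbol, reaches 20 state pairs: (s0, p0), (s0, p3), (s5, p1), (s6, p2), (s6, p0), (s3, p4), (s3, p2), (s2, p3), (s5, p2), (s3, p1), (s4, p3), (s5, p3), (s4, p2), (s4, p1), (s2, p0), (s5, p4), (s4, p0), (s3, p3), (s2, p2), (s5, p0).
P accepts in {s2, s6} and Q accepts in {p0, p2, p3, p4}. The reachable pairs whose P-component is accepting are (s6, p2), (s6, p0), (s2, p3), (s2, p0), (s2, p2); in each of them the Q-component is accepting too, so the product for L(P) \ L(Q) (P-component accepting, Q-component rejecting) has no reachable accepting pair and the difference is empty.
Hence every string in L(P) is also in L(Q).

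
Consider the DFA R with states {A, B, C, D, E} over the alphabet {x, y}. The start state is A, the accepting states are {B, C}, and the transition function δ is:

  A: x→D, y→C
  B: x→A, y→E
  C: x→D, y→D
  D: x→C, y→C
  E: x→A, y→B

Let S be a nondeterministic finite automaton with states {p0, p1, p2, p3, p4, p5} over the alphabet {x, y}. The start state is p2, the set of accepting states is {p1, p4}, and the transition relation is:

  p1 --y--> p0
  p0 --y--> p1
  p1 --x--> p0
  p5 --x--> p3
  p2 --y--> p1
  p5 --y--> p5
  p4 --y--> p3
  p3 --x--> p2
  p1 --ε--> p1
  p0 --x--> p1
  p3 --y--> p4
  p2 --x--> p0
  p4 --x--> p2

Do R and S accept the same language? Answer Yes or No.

Yes

Exploring the product automaton R × S from the start pair (A, p2), following both machines on each input symbol, reaches 3 state pairs: (A, p2), (D, p0), (C, p1).
R accepts in {B, C} and S accepts in {p1, p4}. In every reachable pair the two components are either both accepting — (C, p1) — or both non-accepting, so no string is accepted by exactly one of the machines: L(R) \ L(S) and L(S) \ L(R) are both empty.
Hence every string is accepted by R iff it is accepted by S, and the two languages coincide.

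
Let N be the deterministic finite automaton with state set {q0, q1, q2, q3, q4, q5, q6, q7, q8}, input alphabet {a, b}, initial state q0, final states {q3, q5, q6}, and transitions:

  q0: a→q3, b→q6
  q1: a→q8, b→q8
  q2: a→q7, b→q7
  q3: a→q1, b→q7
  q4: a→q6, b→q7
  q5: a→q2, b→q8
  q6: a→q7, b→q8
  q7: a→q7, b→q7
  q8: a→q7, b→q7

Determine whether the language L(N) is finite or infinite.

finite

The useful states (reachable from q0 and able to reach an accepting state) are {q0, q3, q6}.
Restricted to these states the transition graph has no cycle, so every accepting path has bounded length and L is finite.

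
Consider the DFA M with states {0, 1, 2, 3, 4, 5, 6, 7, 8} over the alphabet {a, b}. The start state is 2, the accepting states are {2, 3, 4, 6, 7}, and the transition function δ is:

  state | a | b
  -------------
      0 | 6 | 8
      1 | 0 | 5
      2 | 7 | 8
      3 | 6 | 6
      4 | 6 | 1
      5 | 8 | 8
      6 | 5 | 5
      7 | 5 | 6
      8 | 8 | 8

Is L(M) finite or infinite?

The useful states (reachable from 2 and able to reach an accepting state) are {2, 6, 7}.
Restricted to these states the transition graph has no cycle, so every accepting path has bounded length and L is finite.

finite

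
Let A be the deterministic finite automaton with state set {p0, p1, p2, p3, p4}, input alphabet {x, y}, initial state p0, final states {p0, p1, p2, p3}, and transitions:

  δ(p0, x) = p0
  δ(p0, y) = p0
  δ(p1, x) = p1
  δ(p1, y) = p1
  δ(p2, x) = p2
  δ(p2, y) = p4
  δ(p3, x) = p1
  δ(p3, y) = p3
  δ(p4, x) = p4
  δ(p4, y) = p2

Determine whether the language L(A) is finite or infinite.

infinite

State p0 is reachable from the start and can reach an accepting state, and it lies on the cycle p0 → p0.
Traversing that cycle any number of times yields accepted strings of unbounded length, so the language is infinite.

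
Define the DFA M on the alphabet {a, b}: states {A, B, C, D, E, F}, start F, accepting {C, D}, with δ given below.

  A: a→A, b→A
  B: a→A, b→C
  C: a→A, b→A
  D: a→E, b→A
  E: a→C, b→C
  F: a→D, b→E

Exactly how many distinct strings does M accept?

The useful subgraph on states {C, D, E, F} is acyclic, so L(M) is finite; the longest accepting path visits 4 useful states, giving maximum string length 3.
Counting accepting paths from F by length: 1 of length 1, 2 of length 2, 2 of length 3. Total 5.

5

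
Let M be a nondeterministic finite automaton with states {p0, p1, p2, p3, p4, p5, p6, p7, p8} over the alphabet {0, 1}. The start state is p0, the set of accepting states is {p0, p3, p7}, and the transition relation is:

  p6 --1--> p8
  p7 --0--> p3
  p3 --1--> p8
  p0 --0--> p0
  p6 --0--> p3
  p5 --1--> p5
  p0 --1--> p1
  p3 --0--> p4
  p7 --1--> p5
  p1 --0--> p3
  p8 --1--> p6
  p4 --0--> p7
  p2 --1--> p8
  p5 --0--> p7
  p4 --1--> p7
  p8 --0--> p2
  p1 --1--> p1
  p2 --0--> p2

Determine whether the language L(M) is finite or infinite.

infinite

State p0 is reachable from the start and can reach an accepting state, and it lies on the cycle p0 → p0.
Traversing that cycle any number of times yields accepted strings of unbounded length, so the language is infinite.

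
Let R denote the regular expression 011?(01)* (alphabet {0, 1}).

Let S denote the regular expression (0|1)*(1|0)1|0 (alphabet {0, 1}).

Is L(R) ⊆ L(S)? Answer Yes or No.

Converting the expression R to a DFA (subset construction, then merging equivalent states) gives the minimal DFA with states {r0, r1, r2, r3, r4, r5}, start state r0, accepting states {r3, r5} and transitions r0: 0→r1, 1→r2; r1: 0→r2, 1→r3; r2: 0→r2, 1→r2; r3: 0→r4, 1→r5; r4: 0→r2, 1→r5; r5: 0→r4, 1→r2.
Converting the expression S to a DFA (subset construction, then merging equivalent states) gives the minimal DFA with states {s0, s1, s2}, start state s0, accepting states {s1} and transitions s0: 0→s1, 1→s2; s1: 0→s2, 1→s1; s2: 0→s2, 1→s1.
Exploring the product automaton R × S from the start pair (r0, s0), following both machines on each input symbol, reaches 7 state pairs: (r0, s0), (r1, s1), (r2, s2), (r3, s1), (r2, s1), (r4, s2), (r5, s1).
R accepts in {r3, r5} and S accepts in {s1}. The reachable pairs whose R-component is accepting are (r3, s1), (r5, s1); in each of them the S-component is accepting too, so the product for L(R) \ L(S) (R-component accepting, S-component rejecting) has no reachable accepting pair and the difference is empty.
Hence every string in L(R) is also in L(S).

Yes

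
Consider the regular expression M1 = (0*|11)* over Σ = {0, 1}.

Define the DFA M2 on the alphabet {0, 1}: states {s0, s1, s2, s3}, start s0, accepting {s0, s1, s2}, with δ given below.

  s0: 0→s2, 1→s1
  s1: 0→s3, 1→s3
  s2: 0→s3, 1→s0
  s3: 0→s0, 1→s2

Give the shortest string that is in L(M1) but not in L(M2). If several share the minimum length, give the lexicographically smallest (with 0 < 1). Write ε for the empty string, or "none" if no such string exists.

The string 00 is accepted by M1 but not by M2.
No shorter string lies in the difference, and 00 is the lexicographically first length-2 string in L(M1) \ L(M2).

00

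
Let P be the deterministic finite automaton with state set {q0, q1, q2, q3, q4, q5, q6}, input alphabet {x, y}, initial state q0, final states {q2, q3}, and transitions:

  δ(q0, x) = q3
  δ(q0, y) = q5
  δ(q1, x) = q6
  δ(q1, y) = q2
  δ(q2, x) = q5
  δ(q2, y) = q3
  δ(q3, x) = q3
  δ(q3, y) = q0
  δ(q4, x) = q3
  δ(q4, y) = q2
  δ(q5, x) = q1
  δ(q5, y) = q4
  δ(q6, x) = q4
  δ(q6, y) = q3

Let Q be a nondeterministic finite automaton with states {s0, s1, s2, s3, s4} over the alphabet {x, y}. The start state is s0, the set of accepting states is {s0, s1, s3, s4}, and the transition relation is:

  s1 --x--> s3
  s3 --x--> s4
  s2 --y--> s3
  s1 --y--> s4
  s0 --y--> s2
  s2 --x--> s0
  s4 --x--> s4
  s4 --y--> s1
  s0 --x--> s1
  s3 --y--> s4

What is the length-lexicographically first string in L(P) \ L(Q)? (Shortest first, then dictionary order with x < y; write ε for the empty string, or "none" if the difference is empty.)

yxy

The string yxy is accepted by P but not by Q.
No shorter string lies in the difference, and yxy is the lexicographically first length-3 string in L(P) \ L(Q).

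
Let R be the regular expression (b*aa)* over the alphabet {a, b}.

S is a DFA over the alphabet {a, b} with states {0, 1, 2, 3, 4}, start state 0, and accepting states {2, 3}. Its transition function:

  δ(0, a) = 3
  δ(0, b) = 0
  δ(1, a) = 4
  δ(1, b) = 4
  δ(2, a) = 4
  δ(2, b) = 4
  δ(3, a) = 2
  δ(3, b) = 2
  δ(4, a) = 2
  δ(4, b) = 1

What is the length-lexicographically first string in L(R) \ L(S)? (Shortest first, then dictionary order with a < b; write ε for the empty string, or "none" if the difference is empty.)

The empty string ε is accepted by R but not by S.
Since ε is the unique shortest string, it is the required witness.

ε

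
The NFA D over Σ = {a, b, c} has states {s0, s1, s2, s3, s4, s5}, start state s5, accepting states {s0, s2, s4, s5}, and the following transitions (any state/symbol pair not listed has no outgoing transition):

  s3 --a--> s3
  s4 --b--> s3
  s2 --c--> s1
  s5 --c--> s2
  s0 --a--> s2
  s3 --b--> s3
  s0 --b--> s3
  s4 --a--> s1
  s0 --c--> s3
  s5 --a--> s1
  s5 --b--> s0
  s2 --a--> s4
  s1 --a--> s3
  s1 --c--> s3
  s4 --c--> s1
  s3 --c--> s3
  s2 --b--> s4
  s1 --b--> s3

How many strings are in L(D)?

8

The useful subgraph on states {s0, s2, s4, s5} is acyclic, so L(D) is finite; the longest accepting path visits 4 useful states, giving maximum string length 3.
Counting accepting paths from s5 by length: 1 of length 0, 2 of length 1, 3 of length 2, 2 of length 3. Total 8.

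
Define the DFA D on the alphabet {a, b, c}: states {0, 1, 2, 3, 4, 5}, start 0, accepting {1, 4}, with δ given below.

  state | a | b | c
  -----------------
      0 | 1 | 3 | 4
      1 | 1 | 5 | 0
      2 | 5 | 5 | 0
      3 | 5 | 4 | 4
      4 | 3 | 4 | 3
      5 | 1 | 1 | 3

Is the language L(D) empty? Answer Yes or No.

No

The string a is accepted: the run 0 → 1 ends in the accepting state 1.
Since at least one string is accepted, L(D) is not empty.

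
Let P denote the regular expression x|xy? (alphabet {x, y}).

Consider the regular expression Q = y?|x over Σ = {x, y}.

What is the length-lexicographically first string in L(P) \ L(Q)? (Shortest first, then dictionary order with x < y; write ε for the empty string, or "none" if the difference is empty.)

The string xy is accepted by P but not by Q.
No shorter string lies in the difference, and xy is the lexicographically first length-2 string in L(P) \ L(Q).

xy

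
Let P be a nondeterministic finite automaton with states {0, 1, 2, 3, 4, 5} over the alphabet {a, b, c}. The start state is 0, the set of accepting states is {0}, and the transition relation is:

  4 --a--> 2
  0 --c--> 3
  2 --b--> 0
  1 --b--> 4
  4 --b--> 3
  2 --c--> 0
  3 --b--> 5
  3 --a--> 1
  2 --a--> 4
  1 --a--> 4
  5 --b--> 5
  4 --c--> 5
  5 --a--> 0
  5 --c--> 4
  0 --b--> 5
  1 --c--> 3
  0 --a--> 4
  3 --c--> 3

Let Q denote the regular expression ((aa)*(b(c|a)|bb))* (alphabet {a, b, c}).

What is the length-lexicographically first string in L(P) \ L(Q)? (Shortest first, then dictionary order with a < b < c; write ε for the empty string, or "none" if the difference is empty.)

The string aab is accepted by P but not by Q.
No shorter string lies in the difference, and aab is the lexicographically first length-3 string in L(P) \ L(Q).

aab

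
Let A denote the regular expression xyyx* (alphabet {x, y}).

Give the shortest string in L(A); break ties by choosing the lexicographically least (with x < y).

xyy

By inspection of the expression, no string of length less than 3 matches, and xyy is the lexicographically first match of length 3.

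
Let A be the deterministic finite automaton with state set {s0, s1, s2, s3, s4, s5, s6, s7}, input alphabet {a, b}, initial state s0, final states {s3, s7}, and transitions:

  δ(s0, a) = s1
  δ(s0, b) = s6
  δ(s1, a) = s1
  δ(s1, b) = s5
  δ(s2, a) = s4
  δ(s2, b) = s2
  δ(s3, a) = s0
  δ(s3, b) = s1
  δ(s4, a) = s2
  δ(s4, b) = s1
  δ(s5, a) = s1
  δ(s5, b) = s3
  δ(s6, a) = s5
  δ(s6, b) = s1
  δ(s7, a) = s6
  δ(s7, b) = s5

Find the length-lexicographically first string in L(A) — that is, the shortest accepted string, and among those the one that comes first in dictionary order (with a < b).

A breadth-first search from s0 reaches an accepting state first via the path s0 → s1 → s5 → s3 on input abb.
No string of length < 3 is accepted (BFS exhausts all shorter strings without reaching an accepting state), and abb is the lexicographically least accepting string of length 3.

abb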